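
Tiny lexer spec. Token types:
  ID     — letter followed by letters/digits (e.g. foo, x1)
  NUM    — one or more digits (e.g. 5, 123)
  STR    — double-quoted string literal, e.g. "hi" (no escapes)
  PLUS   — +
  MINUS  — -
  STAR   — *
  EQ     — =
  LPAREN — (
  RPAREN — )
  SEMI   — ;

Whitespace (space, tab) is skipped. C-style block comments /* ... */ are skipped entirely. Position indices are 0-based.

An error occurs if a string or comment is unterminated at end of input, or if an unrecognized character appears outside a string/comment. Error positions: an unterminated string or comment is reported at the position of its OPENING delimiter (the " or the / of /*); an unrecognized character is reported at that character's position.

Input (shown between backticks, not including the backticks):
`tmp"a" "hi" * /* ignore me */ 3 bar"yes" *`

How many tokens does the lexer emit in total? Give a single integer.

pos=0: emit ID 'tmp' (now at pos=3)
pos=3: enter STRING mode
pos=3: emit STR "a" (now at pos=6)
pos=7: enter STRING mode
pos=7: emit STR "hi" (now at pos=11)
pos=12: emit STAR '*'
pos=14: enter COMMENT mode (saw '/*')
exit COMMENT mode (now at pos=29)
pos=30: emit NUM '3' (now at pos=31)
pos=32: emit ID 'bar' (now at pos=35)
pos=35: enter STRING mode
pos=35: emit STR "yes" (now at pos=40)
pos=41: emit STAR '*'
DONE. 8 tokens: [ID, STR, STR, STAR, NUM, ID, STR, STAR]

Answer: 8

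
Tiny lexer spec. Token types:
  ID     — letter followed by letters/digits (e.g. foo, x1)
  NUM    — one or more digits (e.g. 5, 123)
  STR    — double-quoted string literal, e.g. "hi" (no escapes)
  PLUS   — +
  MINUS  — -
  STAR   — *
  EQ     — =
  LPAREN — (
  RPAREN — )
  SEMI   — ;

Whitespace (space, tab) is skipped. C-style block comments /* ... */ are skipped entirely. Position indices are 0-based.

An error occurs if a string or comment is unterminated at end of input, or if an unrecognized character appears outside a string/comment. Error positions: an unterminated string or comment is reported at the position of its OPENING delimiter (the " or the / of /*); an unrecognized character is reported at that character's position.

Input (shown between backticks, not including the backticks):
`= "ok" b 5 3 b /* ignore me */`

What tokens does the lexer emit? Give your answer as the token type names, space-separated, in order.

pos=0: emit EQ '='
pos=2: enter STRING mode
pos=2: emit STR "ok" (now at pos=6)
pos=7: emit ID 'b' (now at pos=8)
pos=9: emit NUM '5' (now at pos=10)
pos=11: emit NUM '3' (now at pos=12)
pos=13: emit ID 'b' (now at pos=14)
pos=15: enter COMMENT mode (saw '/*')
exit COMMENT mode (now at pos=30)
DONE. 6 tokens: [EQ, STR, ID, NUM, NUM, ID]

Answer: EQ STR ID NUM NUM ID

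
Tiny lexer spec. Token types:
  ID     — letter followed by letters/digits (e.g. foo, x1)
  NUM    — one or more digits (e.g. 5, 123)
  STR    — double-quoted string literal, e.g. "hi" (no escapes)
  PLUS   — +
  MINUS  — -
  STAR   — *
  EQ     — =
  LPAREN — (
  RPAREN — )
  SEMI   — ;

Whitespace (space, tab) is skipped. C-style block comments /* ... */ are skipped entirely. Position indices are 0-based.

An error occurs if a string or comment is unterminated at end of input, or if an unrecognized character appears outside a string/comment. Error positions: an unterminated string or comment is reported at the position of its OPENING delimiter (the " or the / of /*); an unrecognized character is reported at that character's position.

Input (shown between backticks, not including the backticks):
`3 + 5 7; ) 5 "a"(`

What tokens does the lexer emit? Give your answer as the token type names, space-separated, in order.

pos=0: emit NUM '3' (now at pos=1)
pos=2: emit PLUS '+'
pos=4: emit NUM '5' (now at pos=5)
pos=6: emit NUM '7' (now at pos=7)
pos=7: emit SEMI ';'
pos=9: emit RPAREN ')'
pos=11: emit NUM '5' (now at pos=12)
pos=13: enter STRING mode
pos=13: emit STR "a" (now at pos=16)
pos=16: emit LPAREN '('
DONE. 9 tokens: [NUM, PLUS, NUM, NUM, SEMI, RPAREN, NUM, STR, LPAREN]

Answer: NUM PLUS NUM NUM SEMI RPAREN NUM STR LPAREN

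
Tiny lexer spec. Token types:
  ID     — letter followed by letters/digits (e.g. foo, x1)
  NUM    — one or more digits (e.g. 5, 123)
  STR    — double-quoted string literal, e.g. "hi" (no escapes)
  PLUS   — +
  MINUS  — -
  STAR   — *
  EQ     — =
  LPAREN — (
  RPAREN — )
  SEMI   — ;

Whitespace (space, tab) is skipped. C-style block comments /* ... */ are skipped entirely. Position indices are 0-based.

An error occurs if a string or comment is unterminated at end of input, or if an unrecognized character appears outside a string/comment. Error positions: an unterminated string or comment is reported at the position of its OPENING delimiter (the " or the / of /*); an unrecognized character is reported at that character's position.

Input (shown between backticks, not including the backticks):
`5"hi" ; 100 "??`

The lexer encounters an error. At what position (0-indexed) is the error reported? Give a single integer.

pos=0: emit NUM '5' (now at pos=1)
pos=1: enter STRING mode
pos=1: emit STR "hi" (now at pos=5)
pos=6: emit SEMI ';'
pos=8: emit NUM '100' (now at pos=11)
pos=12: enter STRING mode
pos=12: ERROR — unterminated string

Answer: 12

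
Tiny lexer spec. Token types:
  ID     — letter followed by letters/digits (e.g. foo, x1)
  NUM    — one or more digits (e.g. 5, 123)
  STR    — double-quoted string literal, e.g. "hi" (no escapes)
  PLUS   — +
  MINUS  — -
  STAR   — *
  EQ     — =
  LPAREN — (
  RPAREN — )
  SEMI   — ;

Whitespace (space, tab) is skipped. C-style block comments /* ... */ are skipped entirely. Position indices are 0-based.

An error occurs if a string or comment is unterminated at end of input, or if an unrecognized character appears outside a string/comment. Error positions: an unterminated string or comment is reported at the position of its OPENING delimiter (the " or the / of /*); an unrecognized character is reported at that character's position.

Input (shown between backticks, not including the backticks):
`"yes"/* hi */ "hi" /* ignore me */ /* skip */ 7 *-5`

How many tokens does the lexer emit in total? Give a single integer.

pos=0: enter STRING mode
pos=0: emit STR "yes" (now at pos=5)
pos=5: enter COMMENT mode (saw '/*')
exit COMMENT mode (now at pos=13)
pos=14: enter STRING mode
pos=14: emit STR "hi" (now at pos=18)
pos=19: enter COMMENT mode (saw '/*')
exit COMMENT mode (now at pos=34)
pos=35: enter COMMENT mode (saw '/*')
exit COMMENT mode (now at pos=45)
pos=46: emit NUM '7' (now at pos=47)
pos=48: emit STAR '*'
pos=49: emit MINUS '-'
pos=50: emit NUM '5' (now at pos=51)
DONE. 6 tokens: [STR, STR, NUM, STAR, MINUS, NUM]

Answer: 6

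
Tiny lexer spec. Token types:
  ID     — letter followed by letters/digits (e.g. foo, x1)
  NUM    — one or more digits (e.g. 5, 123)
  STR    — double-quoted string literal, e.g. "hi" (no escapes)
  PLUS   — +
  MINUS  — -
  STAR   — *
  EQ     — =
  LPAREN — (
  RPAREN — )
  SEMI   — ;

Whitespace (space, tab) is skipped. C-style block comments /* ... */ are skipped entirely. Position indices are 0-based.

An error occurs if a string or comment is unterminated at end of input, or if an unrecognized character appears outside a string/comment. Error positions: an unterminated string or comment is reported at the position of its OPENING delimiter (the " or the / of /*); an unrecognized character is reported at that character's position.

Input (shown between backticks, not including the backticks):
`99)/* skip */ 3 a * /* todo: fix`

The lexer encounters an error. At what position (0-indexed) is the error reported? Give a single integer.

Answer: 20

Derivation:
pos=0: emit NUM '99' (now at pos=2)
pos=2: emit RPAREN ')'
pos=3: enter COMMENT mode (saw '/*')
exit COMMENT mode (now at pos=13)
pos=14: emit NUM '3' (now at pos=15)
pos=16: emit ID 'a' (now at pos=17)
pos=18: emit STAR '*'
pos=20: enter COMMENT mode (saw '/*')
pos=20: ERROR — unterminated comment (reached EOF)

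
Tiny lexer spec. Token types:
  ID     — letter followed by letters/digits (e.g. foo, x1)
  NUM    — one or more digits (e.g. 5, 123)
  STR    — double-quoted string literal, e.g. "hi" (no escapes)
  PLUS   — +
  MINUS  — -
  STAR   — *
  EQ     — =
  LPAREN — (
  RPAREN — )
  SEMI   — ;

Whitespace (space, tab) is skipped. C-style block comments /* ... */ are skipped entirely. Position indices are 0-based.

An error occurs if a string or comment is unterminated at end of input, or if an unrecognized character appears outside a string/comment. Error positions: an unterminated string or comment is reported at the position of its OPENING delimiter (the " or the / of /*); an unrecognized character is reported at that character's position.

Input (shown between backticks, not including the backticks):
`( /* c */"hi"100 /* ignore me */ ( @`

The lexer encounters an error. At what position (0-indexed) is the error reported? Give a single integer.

pos=0: emit LPAREN '('
pos=2: enter COMMENT mode (saw '/*')
exit COMMENT mode (now at pos=9)
pos=9: enter STRING mode
pos=9: emit STR "hi" (now at pos=13)
pos=13: emit NUM '100' (now at pos=16)
pos=17: enter COMMENT mode (saw '/*')
exit COMMENT mode (now at pos=32)
pos=33: emit LPAREN '('
pos=35: ERROR — unrecognized char '@'

Answer: 35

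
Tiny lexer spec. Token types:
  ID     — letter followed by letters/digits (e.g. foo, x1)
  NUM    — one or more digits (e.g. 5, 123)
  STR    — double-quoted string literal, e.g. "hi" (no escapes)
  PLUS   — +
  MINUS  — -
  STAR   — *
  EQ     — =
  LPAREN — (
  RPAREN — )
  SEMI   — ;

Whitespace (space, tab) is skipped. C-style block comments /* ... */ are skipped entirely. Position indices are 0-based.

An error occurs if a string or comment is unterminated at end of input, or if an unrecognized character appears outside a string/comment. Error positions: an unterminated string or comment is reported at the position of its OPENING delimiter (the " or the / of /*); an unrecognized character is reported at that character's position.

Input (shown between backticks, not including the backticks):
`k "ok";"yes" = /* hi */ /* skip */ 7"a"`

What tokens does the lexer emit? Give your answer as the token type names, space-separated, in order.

pos=0: emit ID 'k' (now at pos=1)
pos=2: enter STRING mode
pos=2: emit STR "ok" (now at pos=6)
pos=6: emit SEMI ';'
pos=7: enter STRING mode
pos=7: emit STR "yes" (now at pos=12)
pos=13: emit EQ '='
pos=15: enter COMMENT mode (saw '/*')
exit COMMENT mode (now at pos=23)
pos=24: enter COMMENT mode (saw '/*')
exit COMMENT mode (now at pos=34)
pos=35: emit NUM '7' (now at pos=36)
pos=36: enter STRING mode
pos=36: emit STR "a" (now at pos=39)
DONE. 7 tokens: [ID, STR, SEMI, STR, EQ, NUM, STR]

Answer: ID STR SEMI STR EQ NUM STR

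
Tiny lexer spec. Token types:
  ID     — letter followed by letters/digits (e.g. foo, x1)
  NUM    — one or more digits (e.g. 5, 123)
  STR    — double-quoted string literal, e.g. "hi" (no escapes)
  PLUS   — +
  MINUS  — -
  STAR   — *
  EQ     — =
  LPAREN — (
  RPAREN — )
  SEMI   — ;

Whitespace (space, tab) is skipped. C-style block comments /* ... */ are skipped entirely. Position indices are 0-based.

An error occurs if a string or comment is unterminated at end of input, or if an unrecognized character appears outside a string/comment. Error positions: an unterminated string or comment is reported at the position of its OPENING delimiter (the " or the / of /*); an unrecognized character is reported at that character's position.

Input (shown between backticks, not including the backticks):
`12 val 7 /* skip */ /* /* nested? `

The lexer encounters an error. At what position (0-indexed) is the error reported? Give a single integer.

pos=0: emit NUM '12' (now at pos=2)
pos=3: emit ID 'val' (now at pos=6)
pos=7: emit NUM '7' (now at pos=8)
pos=9: enter COMMENT mode (saw '/*')
exit COMMENT mode (now at pos=19)
pos=20: enter COMMENT mode (saw '/*')
pos=20: ERROR — unterminated comment (reached EOF)

Answer: 20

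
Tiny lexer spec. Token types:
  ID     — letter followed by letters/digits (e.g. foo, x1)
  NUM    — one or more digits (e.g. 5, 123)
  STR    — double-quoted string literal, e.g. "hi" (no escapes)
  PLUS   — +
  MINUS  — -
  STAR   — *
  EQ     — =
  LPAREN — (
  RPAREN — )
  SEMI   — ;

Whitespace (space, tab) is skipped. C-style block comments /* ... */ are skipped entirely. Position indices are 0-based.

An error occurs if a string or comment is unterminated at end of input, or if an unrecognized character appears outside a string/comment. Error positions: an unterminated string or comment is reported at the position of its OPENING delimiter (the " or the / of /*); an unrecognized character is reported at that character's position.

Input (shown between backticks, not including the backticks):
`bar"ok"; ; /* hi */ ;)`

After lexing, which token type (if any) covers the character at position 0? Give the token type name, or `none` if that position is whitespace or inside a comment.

Answer: ID

Derivation:
pos=0: emit ID 'bar' (now at pos=3)
pos=3: enter STRING mode
pos=3: emit STR "ok" (now at pos=7)
pos=7: emit SEMI ';'
pos=9: emit SEMI ';'
pos=11: enter COMMENT mode (saw '/*')
exit COMMENT mode (now at pos=19)
pos=20: emit SEMI ';'
pos=21: emit RPAREN ')'
DONE. 6 tokens: [ID, STR, SEMI, SEMI, SEMI, RPAREN]
Position 0: char is 'b' -> ID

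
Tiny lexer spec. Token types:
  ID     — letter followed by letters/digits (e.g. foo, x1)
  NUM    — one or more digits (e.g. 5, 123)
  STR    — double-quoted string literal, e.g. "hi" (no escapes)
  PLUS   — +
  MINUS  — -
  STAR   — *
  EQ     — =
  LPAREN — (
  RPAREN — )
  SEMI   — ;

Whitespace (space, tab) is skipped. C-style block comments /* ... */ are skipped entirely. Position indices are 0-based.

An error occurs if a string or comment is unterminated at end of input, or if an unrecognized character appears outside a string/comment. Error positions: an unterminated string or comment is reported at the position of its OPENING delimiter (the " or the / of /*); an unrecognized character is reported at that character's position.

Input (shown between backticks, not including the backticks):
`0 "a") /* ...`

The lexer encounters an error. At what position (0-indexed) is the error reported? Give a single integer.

pos=0: emit NUM '0' (now at pos=1)
pos=2: enter STRING mode
pos=2: emit STR "a" (now at pos=5)
pos=5: emit RPAREN ')'
pos=7: enter COMMENT mode (saw '/*')
pos=7: ERROR — unterminated comment (reached EOF)

Answer: 7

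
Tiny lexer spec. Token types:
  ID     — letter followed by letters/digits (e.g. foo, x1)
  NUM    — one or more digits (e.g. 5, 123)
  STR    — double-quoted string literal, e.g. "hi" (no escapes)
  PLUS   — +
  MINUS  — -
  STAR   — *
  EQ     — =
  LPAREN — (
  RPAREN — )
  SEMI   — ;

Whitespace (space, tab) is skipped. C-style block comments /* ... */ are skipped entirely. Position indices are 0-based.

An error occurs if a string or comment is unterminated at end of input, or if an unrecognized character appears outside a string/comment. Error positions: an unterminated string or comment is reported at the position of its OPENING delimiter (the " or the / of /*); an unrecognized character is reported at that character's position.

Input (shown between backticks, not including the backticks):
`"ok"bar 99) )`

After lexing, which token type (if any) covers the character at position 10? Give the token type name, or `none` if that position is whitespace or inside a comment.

Answer: RPAREN

Derivation:
pos=0: enter STRING mode
pos=0: emit STR "ok" (now at pos=4)
pos=4: emit ID 'bar' (now at pos=7)
pos=8: emit NUM '99' (now at pos=10)
pos=10: emit RPAREN ')'
pos=12: emit RPAREN ')'
DONE. 5 tokens: [STR, ID, NUM, RPAREN, RPAREN]
Position 10: char is ')' -> RPAREN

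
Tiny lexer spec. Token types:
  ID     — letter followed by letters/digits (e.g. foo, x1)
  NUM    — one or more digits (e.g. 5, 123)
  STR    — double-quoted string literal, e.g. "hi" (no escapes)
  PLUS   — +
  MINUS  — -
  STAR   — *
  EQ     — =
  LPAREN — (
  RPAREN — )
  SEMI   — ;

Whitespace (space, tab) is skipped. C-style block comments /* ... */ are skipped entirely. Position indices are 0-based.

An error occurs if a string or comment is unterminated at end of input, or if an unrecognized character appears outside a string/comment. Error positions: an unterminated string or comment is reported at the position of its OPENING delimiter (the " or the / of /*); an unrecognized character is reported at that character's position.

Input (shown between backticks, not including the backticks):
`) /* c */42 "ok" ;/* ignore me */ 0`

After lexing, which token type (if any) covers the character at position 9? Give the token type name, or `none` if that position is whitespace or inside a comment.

Answer: NUM

Derivation:
pos=0: emit RPAREN ')'
pos=2: enter COMMENT mode (saw '/*')
exit COMMENT mode (now at pos=9)
pos=9: emit NUM '42' (now at pos=11)
pos=12: enter STRING mode
pos=12: emit STR "ok" (now at pos=16)
pos=17: emit SEMI ';'
pos=18: enter COMMENT mode (saw '/*')
exit COMMENT mode (now at pos=33)
pos=34: emit NUM '0' (now at pos=35)
DONE. 5 tokens: [RPAREN, NUM, STR, SEMI, NUM]
Position 9: char is '4' -> NUM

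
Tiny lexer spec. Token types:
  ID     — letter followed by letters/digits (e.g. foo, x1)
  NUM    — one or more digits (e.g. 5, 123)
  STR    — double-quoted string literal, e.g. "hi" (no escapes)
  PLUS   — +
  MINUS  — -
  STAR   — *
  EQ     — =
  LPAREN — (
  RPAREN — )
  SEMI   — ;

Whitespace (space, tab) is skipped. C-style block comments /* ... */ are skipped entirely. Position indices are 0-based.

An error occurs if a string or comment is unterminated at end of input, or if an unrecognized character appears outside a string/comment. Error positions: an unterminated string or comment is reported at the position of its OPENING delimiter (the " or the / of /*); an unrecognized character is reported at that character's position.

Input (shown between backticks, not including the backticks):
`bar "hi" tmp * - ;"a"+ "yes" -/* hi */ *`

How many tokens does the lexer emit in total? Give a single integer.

pos=0: emit ID 'bar' (now at pos=3)
pos=4: enter STRING mode
pos=4: emit STR "hi" (now at pos=8)
pos=9: emit ID 'tmp' (now at pos=12)
pos=13: emit STAR '*'
pos=15: emit MINUS '-'
pos=17: emit SEMI ';'
pos=18: enter STRING mode
pos=18: emit STR "a" (now at pos=21)
pos=21: emit PLUS '+'
pos=23: enter STRING mode
pos=23: emit STR "yes" (now at pos=28)
pos=29: emit MINUS '-'
pos=30: enter COMMENT mode (saw '/*')
exit COMMENT mode (now at pos=38)
pos=39: emit STAR '*'
DONE. 11 tokens: [ID, STR, ID, STAR, MINUS, SEMI, STR, PLUS, STR, MINUS, STAR]

Answer: 11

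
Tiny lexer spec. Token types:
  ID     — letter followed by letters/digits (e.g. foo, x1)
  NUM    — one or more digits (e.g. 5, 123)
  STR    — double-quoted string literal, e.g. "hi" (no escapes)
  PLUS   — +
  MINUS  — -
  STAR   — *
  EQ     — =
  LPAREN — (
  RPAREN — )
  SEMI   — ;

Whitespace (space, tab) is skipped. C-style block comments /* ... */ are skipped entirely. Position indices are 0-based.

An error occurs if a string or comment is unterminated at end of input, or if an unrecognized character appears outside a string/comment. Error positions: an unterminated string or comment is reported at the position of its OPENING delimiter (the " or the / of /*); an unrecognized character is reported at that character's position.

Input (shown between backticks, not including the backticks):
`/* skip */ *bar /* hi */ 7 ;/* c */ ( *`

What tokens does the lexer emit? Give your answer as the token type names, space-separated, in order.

pos=0: enter COMMENT mode (saw '/*')
exit COMMENT mode (now at pos=10)
pos=11: emit STAR '*'
pos=12: emit ID 'bar' (now at pos=15)
pos=16: enter COMMENT mode (saw '/*')
exit COMMENT mode (now at pos=24)
pos=25: emit NUM '7' (now at pos=26)
pos=27: emit SEMI ';'
pos=28: enter COMMENT mode (saw '/*')
exit COMMENT mode (now at pos=35)
pos=36: emit LPAREN '('
pos=38: emit STAR '*'
DONE. 6 tokens: [STAR, ID, NUM, SEMI, LPAREN, STAR]

Answer: STAR ID NUM SEMI LPAREN STAR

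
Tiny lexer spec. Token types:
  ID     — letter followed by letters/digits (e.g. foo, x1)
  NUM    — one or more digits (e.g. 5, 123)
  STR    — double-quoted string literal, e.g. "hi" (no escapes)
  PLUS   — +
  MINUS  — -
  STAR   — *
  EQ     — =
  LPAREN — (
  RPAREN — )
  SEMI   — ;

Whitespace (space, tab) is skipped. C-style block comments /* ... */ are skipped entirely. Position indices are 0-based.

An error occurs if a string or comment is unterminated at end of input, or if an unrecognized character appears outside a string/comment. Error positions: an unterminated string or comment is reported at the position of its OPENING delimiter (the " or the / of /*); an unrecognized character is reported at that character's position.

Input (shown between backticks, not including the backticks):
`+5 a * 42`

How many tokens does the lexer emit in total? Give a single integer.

Answer: 5

Derivation:
pos=0: emit PLUS '+'
pos=1: emit NUM '5' (now at pos=2)
pos=3: emit ID 'a' (now at pos=4)
pos=5: emit STAR '*'
pos=7: emit NUM '42' (now at pos=9)
DONE. 5 tokens: [PLUS, NUM, ID, STAR, NUM]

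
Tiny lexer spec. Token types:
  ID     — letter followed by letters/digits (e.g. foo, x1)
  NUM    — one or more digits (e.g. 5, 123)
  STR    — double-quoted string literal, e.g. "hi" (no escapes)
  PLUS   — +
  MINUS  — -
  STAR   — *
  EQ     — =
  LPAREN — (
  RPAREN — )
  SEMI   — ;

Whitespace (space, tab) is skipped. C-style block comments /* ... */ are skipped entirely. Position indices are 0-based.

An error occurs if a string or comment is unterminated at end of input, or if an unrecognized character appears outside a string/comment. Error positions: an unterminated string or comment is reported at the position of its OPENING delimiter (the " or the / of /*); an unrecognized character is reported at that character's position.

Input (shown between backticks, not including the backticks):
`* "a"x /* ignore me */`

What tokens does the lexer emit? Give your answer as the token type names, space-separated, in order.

pos=0: emit STAR '*'
pos=2: enter STRING mode
pos=2: emit STR "a" (now at pos=5)
pos=5: emit ID 'x' (now at pos=6)
pos=7: enter COMMENT mode (saw '/*')
exit COMMENT mode (now at pos=22)
DONE. 3 tokens: [STAR, STR, ID]

Answer: STAR STR ID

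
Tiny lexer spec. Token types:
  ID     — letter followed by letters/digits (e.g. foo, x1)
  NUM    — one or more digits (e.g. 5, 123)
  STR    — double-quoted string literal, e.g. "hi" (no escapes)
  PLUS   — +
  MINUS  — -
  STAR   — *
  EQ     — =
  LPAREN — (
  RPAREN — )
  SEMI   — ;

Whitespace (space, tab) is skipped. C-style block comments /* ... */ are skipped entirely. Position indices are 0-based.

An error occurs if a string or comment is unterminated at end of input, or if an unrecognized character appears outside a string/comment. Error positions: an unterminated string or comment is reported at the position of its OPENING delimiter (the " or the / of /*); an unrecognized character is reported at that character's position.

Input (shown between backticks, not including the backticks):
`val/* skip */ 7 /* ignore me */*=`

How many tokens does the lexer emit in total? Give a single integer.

pos=0: emit ID 'val' (now at pos=3)
pos=3: enter COMMENT mode (saw '/*')
exit COMMENT mode (now at pos=13)
pos=14: emit NUM '7' (now at pos=15)
pos=16: enter COMMENT mode (saw '/*')
exit COMMENT mode (now at pos=31)
pos=31: emit STAR '*'
pos=32: emit EQ '='
DONE. 4 tokens: [ID, NUM, STAR, EQ]

Answer: 4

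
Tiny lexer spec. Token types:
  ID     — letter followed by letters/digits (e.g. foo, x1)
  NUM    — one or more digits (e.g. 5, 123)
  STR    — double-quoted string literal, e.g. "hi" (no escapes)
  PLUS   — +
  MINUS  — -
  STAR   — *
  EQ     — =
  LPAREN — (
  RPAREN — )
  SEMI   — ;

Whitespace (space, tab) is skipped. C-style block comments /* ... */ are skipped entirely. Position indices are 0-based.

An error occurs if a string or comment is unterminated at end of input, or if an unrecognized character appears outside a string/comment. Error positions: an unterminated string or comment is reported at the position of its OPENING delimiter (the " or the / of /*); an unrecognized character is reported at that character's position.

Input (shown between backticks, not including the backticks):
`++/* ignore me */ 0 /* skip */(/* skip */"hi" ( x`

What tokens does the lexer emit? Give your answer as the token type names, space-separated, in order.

Answer: PLUS PLUS NUM LPAREN STR LPAREN ID

Derivation:
pos=0: emit PLUS '+'
pos=1: emit PLUS '+'
pos=2: enter COMMENT mode (saw '/*')
exit COMMENT mode (now at pos=17)
pos=18: emit NUM '0' (now at pos=19)
pos=20: enter COMMENT mode (saw '/*')
exit COMMENT mode (now at pos=30)
pos=30: emit LPAREN '('
pos=31: enter COMMENT mode (saw '/*')
exit COMMENT mode (now at pos=41)
pos=41: enter STRING mode
pos=41: emit STR "hi" (now at pos=45)
pos=46: emit LPAREN '('
pos=48: emit ID 'x' (now at pos=49)
DONE. 7 tokens: [PLUS, PLUS, NUM, LPAREN, STR, LPAREN, ID]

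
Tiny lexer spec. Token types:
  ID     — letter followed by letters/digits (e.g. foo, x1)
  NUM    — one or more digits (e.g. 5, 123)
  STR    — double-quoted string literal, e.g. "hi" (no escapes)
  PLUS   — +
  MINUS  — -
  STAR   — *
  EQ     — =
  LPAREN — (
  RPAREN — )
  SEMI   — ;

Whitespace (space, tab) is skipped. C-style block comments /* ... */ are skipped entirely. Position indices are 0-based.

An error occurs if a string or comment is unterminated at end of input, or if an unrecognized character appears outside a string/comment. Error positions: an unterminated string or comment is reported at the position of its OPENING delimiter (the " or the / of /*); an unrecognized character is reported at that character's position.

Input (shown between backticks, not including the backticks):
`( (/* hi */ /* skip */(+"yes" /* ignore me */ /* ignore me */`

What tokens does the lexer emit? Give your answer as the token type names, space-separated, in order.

pos=0: emit LPAREN '('
pos=2: emit LPAREN '('
pos=3: enter COMMENT mode (saw '/*')
exit COMMENT mode (now at pos=11)
pos=12: enter COMMENT mode (saw '/*')
exit COMMENT mode (now at pos=22)
pos=22: emit LPAREN '('
pos=23: emit PLUS '+'
pos=24: enter STRING mode
pos=24: emit STR "yes" (now at pos=29)
pos=30: enter COMMENT mode (saw '/*')
exit COMMENT mode (now at pos=45)
pos=46: enter COMMENT mode (saw '/*')
exit COMMENT mode (now at pos=61)
DONE. 5 tokens: [LPAREN, LPAREN, LPAREN, PLUS, STR]

Answer: LPAREN LPAREN LPAREN PLUS STR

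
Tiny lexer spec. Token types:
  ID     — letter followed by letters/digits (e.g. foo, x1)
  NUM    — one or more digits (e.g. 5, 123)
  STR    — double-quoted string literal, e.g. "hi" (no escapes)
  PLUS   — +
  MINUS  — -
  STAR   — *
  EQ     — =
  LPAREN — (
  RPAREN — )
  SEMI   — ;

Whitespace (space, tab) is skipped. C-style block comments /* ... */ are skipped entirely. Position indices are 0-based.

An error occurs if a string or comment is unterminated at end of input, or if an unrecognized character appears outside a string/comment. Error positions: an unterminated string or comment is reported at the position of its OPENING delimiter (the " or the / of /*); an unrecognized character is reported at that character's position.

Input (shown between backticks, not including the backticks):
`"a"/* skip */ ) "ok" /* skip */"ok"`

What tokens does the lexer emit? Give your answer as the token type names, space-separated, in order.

pos=0: enter STRING mode
pos=0: emit STR "a" (now at pos=3)
pos=3: enter COMMENT mode (saw '/*')
exit COMMENT mode (now at pos=13)
pos=14: emit RPAREN ')'
pos=16: enter STRING mode
pos=16: emit STR "ok" (now at pos=20)
pos=21: enter COMMENT mode (saw '/*')
exit COMMENT mode (now at pos=31)
pos=31: enter STRING mode
pos=31: emit STR "ok" (now at pos=35)
DONE. 4 tokens: [STR, RPAREN, STR, STR]

Answer: STR RPAREN STR STR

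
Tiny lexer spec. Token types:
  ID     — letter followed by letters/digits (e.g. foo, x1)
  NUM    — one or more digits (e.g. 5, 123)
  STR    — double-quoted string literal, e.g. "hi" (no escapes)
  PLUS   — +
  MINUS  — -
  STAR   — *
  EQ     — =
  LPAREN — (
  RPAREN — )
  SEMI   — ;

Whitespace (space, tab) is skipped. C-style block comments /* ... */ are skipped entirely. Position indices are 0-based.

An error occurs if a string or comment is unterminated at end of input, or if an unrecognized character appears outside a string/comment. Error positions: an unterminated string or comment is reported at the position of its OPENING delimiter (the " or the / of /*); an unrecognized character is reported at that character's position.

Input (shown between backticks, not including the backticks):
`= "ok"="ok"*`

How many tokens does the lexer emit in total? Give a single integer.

pos=0: emit EQ '='
pos=2: enter STRING mode
pos=2: emit STR "ok" (now at pos=6)
pos=6: emit EQ '='
pos=7: enter STRING mode
pos=7: emit STR "ok" (now at pos=11)
pos=11: emit STAR '*'
DONE. 5 tokens: [EQ, STR, EQ, STR, STAR]

Answer: 5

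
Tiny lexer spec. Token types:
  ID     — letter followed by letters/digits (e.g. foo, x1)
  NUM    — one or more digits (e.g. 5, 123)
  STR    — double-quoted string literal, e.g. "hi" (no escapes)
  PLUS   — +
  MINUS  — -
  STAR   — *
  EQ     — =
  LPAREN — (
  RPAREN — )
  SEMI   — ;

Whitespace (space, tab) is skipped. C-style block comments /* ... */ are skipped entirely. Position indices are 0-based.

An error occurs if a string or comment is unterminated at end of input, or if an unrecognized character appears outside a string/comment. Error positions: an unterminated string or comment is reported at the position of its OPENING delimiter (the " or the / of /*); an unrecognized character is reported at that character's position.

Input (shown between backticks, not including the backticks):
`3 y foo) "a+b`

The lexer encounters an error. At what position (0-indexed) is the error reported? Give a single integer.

pos=0: emit NUM '3' (now at pos=1)
pos=2: emit ID 'y' (now at pos=3)
pos=4: emit ID 'foo' (now at pos=7)
pos=7: emit RPAREN ')'
pos=9: enter STRING mode
pos=9: ERROR — unterminated string

Answer: 9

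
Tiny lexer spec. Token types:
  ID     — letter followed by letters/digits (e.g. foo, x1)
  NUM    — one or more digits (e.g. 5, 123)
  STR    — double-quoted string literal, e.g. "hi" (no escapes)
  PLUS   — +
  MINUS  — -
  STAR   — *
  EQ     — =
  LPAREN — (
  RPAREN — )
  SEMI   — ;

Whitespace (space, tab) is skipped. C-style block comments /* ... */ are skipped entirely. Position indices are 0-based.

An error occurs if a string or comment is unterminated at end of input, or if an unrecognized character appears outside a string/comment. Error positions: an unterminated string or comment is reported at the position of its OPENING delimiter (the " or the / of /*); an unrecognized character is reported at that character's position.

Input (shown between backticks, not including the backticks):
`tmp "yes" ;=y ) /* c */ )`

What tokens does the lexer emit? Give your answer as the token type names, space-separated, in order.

pos=0: emit ID 'tmp' (now at pos=3)
pos=4: enter STRING mode
pos=4: emit STR "yes" (now at pos=9)
pos=10: emit SEMI ';'
pos=11: emit EQ '='
pos=12: emit ID 'y' (now at pos=13)
pos=14: emit RPAREN ')'
pos=16: enter COMMENT mode (saw '/*')
exit COMMENT mode (now at pos=23)
pos=24: emit RPAREN ')'
DONE. 7 tokens: [ID, STR, SEMI, EQ, ID, RPAREN, RPAREN]

Answer: ID STR SEMI EQ ID RPAREN RPAREN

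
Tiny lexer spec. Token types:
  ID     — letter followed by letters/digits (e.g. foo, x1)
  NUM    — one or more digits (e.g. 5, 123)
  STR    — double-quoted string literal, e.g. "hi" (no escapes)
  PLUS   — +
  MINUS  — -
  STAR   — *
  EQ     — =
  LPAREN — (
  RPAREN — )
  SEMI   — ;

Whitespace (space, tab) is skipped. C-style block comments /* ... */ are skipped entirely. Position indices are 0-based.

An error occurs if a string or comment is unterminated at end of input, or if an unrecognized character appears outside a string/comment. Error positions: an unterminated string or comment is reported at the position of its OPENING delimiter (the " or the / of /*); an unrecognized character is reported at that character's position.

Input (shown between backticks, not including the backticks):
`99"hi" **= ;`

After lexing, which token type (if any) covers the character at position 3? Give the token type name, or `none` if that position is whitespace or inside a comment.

pos=0: emit NUM '99' (now at pos=2)
pos=2: enter STRING mode
pos=2: emit STR "hi" (now at pos=6)
pos=7: emit STAR '*'
pos=8: emit STAR '*'
pos=9: emit EQ '='
pos=11: emit SEMI ';'
DONE. 6 tokens: [NUM, STR, STAR, STAR, EQ, SEMI]
Position 3: char is 'h' -> STR

Answer: STR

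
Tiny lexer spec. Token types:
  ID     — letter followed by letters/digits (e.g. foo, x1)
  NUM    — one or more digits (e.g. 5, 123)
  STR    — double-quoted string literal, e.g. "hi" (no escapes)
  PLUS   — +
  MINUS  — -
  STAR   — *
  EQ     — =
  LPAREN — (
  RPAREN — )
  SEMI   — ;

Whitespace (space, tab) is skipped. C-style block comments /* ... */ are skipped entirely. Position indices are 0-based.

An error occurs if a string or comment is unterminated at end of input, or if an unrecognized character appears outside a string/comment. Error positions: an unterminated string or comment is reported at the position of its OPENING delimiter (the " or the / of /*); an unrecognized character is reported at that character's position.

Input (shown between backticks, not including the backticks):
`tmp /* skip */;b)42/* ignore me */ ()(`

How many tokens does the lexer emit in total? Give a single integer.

Answer: 8

Derivation:
pos=0: emit ID 'tmp' (now at pos=3)
pos=4: enter COMMENT mode (saw '/*')
exit COMMENT mode (now at pos=14)
pos=14: emit SEMI ';'
pos=15: emit ID 'b' (now at pos=16)
pos=16: emit RPAREN ')'
pos=17: emit NUM '42' (now at pos=19)
pos=19: enter COMMENT mode (saw '/*')
exit COMMENT mode (now at pos=34)
pos=35: emit LPAREN '('
pos=36: emit RPAREN ')'
pos=37: emit LPAREN '('
DONE. 8 tokens: [ID, SEMI, ID, RPAREN, NUM, LPAREN, RPAREN, LPAREN]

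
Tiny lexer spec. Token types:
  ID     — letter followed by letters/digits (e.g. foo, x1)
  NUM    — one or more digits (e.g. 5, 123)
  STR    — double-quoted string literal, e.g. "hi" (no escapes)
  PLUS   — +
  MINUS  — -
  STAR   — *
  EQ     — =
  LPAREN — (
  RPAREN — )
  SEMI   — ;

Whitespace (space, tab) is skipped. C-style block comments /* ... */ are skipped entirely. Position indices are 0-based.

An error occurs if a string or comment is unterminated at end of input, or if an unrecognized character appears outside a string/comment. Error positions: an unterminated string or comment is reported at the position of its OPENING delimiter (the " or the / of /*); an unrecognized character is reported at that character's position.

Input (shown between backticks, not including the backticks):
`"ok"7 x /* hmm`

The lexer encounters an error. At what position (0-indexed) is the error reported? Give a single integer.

Answer: 8

Derivation:
pos=0: enter STRING mode
pos=0: emit STR "ok" (now at pos=4)
pos=4: emit NUM '7' (now at pos=5)
pos=6: emit ID 'x' (now at pos=7)
pos=8: enter COMMENT mode (saw '/*')
pos=8: ERROR — unterminated comment (reached EOF)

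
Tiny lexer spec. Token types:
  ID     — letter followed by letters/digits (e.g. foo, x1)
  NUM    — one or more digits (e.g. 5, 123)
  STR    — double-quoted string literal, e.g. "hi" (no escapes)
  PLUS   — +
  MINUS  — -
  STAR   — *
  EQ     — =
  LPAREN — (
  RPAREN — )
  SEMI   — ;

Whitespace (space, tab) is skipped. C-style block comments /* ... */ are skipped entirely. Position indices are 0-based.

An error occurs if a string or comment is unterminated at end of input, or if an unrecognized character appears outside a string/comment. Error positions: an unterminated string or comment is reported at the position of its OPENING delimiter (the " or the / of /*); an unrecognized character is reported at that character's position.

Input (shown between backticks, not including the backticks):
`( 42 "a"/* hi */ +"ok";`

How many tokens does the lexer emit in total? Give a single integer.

Answer: 6

Derivation:
pos=0: emit LPAREN '('
pos=2: emit NUM '42' (now at pos=4)
pos=5: enter STRING mode
pos=5: emit STR "a" (now at pos=8)
pos=8: enter COMMENT mode (saw '/*')
exit COMMENT mode (now at pos=16)
pos=17: emit PLUS '+'
pos=18: enter STRING mode
pos=18: emit STR "ok" (now at pos=22)
pos=22: emit SEMI ';'
DONE. 6 tokens: [LPAREN, NUM, STR, PLUS, STR, SEMI]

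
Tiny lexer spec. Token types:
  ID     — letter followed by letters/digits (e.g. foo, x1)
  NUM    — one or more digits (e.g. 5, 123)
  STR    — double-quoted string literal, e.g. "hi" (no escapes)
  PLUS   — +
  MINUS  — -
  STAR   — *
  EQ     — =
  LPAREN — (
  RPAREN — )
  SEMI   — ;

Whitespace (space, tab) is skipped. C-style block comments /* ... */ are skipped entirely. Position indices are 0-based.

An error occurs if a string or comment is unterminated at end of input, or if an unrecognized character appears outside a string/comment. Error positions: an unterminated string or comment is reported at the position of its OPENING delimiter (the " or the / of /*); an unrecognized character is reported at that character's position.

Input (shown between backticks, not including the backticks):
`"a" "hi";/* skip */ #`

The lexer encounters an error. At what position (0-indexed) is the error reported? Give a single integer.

pos=0: enter STRING mode
pos=0: emit STR "a" (now at pos=3)
pos=4: enter STRING mode
pos=4: emit STR "hi" (now at pos=8)
pos=8: emit SEMI ';'
pos=9: enter COMMENT mode (saw '/*')
exit COMMENT mode (now at pos=19)
pos=20: ERROR — unrecognized char '#'

Answer: 20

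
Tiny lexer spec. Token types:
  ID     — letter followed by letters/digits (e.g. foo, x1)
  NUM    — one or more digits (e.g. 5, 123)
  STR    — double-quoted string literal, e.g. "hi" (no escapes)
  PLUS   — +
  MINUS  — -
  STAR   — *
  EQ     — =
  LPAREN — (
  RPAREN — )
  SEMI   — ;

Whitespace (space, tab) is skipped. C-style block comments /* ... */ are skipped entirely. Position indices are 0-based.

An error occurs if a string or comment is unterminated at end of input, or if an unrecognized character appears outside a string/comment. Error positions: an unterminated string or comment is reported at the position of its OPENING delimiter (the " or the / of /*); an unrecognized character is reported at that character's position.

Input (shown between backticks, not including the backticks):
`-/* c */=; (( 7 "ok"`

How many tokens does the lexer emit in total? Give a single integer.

pos=0: emit MINUS '-'
pos=1: enter COMMENT mode (saw '/*')
exit COMMENT mode (now at pos=8)
pos=8: emit EQ '='
pos=9: emit SEMI ';'
pos=11: emit LPAREN '('
pos=12: emit LPAREN '('
pos=14: emit NUM '7' (now at pos=15)
pos=16: enter STRING mode
pos=16: emit STR "ok" (now at pos=20)
DONE. 7 tokens: [MINUS, EQ, SEMI, LPAREN, LPAREN, NUM, STR]

Answer: 7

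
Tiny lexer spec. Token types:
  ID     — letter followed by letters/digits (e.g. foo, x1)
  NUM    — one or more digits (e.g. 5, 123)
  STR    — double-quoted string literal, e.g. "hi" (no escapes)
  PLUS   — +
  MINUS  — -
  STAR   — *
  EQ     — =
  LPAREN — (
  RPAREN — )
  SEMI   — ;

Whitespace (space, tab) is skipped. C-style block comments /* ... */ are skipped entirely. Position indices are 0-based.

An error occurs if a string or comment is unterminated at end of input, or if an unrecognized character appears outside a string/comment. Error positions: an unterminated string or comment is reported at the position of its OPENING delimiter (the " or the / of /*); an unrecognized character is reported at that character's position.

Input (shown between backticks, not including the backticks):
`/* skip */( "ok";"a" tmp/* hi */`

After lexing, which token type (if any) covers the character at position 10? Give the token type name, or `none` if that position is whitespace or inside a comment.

pos=0: enter COMMENT mode (saw '/*')
exit COMMENT mode (now at pos=10)
pos=10: emit LPAREN '('
pos=12: enter STRING mode
pos=12: emit STR "ok" (now at pos=16)
pos=16: emit SEMI ';'
pos=17: enter STRING mode
pos=17: emit STR "a" (now at pos=20)
pos=21: emit ID 'tmp' (now at pos=24)
pos=24: enter COMMENT mode (saw '/*')
exit COMMENT mode (now at pos=32)
DONE. 5 tokens: [LPAREN, STR, SEMI, STR, ID]
Position 10: char is '(' -> LPAREN

Answer: LPAREN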